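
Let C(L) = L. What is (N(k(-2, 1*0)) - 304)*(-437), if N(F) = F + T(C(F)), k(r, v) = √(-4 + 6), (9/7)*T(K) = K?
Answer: 132848 - 6992*√2/9 ≈ 1.3175e+5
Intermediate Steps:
T(K) = 7*K/9
k(r, v) = √2
N(F) = 16*F/9 (N(F) = F + 7*F/9 = 16*F/9)
(N(k(-2, 1*0)) - 304)*(-437) = (16*√2/9 - 304)*(-437) = (-304 + 16*√2/9)*(-437) = 132848 - 6992*√2/9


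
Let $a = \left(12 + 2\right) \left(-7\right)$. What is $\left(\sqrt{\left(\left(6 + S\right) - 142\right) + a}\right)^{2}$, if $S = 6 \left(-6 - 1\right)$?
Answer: $-276$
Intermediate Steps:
$a = -98$ ($a = 14 \left(-7\right) = -98$)
$S = -42$ ($S = 6 \left(-7\right) = -42$)
$\left(\sqrt{\left(\left(6 + S\right) - 142\right) + a}\right)^{2} = \left(\sqrt{\left(\left(6 - 42\right) - 142\right) - 98}\right)^{2} = \left(\sqrt{\left(-36 - 142\right) - 98}\right)^{2} = \left(\sqrt{-178 - 98}\right)^{2} = \left(\sqrt{-276}\right)^{2} = \left(2 i \sqrt{69}\right)^{2} = -276$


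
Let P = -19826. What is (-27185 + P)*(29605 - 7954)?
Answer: -1017835161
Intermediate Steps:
(-27185 + P)*(29605 - 7954) = (-27185 - 19826)*(29605 - 7954) = -47011*21651 = -1017835161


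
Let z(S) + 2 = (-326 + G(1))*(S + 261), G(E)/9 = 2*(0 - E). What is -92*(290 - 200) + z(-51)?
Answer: -80522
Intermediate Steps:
G(E) = -18*E (G(E) = 9*(2*(0 - E)) = 9*(2*(-E)) = 9*(-2*E) = -18*E)
z(S) = -89786 - 344*S (z(S) = -2 + (-326 - 18*1)*(S + 261) = -2 + (-326 - 18)*(261 + S) = -2 - 344*(261 + S) = -2 + (-89784 - 344*S) = -89786 - 344*S)
-92*(290 - 200) + z(-51) = -92*(290 - 200) + (-89786 - 344*(-51)) = -92*90 + (-89786 + 17544) = -8280 - 72242 = -80522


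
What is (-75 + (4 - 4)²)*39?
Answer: -2925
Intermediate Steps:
(-75 + (4 - 4)²)*39 = (-75 + 0²)*39 = (-75 + 0)*39 = -75*39 = -2925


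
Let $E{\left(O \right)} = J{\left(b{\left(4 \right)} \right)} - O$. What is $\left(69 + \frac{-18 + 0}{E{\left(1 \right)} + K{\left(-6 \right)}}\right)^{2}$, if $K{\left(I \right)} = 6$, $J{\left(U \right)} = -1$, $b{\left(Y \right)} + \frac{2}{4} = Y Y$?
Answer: $\frac{16641}{4} \approx 4160.3$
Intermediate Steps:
$b{\left(Y \right)} = - \frac{1}{2} + Y^{2}$ ($b{\left(Y \right)} = - \frac{1}{2} + Y Y = - \frac{1}{2} + Y^{2}$)
$E{\left(O \right)} = -1 - O$
$\left(69 + \frac{-18 + 0}{E{\left(1 \right)} + K{\left(-6 \right)}}\right)^{2} = \left(69 + \frac{-18 + 0}{\left(-1 - 1\right) + 6}\right)^{2} = \left(69 - \frac{18}{\left(-1 - 1\right) + 6}\right)^{2} = \left(69 - \frac{18}{-2 + 6}\right)^{2} = \left(69 - \frac{18}{4}\right)^{2} = \left(69 - \frac{9}{2}\right)^{2} = \left(\frac{129}{2}\right)^{2} = \frac{16641}{4}$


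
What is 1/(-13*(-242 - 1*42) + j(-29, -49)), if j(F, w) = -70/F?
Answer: 29/107138 ≈ 0.00027068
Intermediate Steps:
1/(-13*(-242 - 1*42) + j(-29, -49)) = 1/(-13*(-242 - 1*42) - 70/(-29)) = 1/(-13*(-242 - 42) - 70*(-1/29)) = 1/(-13*(-284) + 70/29) = 1/(3692 + 70/29) = 1/(107138/29) = 29/107138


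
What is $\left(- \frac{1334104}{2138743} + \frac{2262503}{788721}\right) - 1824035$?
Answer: $- \frac{3076908902116778860}{1686871517703} \approx -1.824 \cdot 10^{6}$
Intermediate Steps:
$\left(- \frac{1334104}{2138743} + \frac{2262503}{788721}\right) - 1824035 = \frac{3786676612745}{1686871517703} - 1824035 = - \frac{3076908902116778860}{1686871517703}$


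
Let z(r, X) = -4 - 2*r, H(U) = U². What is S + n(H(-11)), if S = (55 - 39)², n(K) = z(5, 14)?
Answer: 242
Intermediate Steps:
n(K) = -14 (n(K) = -4 - 2*5 = -4 - 10 = -14)
S = 256 (S = 16² = 256)
S + n(H(-11)) = 256 - 14 = 242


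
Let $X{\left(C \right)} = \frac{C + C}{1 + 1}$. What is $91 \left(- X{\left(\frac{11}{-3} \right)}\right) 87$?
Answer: $29029$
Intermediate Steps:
$X{\left(C \right)} = C$ ($X{\left(C \right)} = \frac{2 C}{2} = 2 C \frac{1}{2} = C$)
$91 \left(- X{\left(\frac{11}{-3} \right)}\right) 87 = 91 \left(- \frac{11}{-3}\right) 87 = 91 \left(- \frac{11 \left(-1\right)}{3}\right) 87 = 91 \left(\left(-1\right) \left(- \frac{11}{3}\right)\right) 87 = 91 \cdot \frac{11}{3} \cdot 87 = \frac{1001}{3} \cdot 87 = 29029$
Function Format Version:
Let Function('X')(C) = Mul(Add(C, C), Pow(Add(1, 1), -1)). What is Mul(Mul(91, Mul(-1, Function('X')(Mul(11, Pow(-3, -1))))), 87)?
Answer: 29029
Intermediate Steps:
Function('X')(C) = C (Function('X')(C) = Mul(Mul(2, C), Pow(2, -1)) = Mul(Mul(2, C), Rational(1, 2)) = C)
Mul(Mul(91, Mul(-1, Function('X')(Mul(11, Pow(-3, -1))))), 87) = Mul(Mul(91, Mul(-1, Mul(11, Pow(-3, -1)))), 87) = Mul(Mul(91, Mul(-1, Mul(11, Rational(-1, 3)))), 87) = Mul(Mul(91, Mul(-1, Rational(-11, 3))), 87) = Mul(Mul(91, Rational(11, 3)), 87) = Mul(Rational(1001, 3), 87) = 29029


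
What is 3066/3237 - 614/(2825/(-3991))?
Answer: 2646948596/3048175 ≈ 868.37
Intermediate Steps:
3066/3237 - 614/(2825/(-3991)) = 3066*(1/3237) - 614/(2825*(-1/3991)) = 1022/1079 - 614/(-2825/3991) = 1022/1079 - 614*(-3991/2825) = 1022/1079 + 2450474/2825 = 2646948596/3048175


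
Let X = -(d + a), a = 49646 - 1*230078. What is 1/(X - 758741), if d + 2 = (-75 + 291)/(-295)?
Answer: -295/170600349 ≈ -1.7292e-6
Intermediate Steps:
a = -180432 (a = 49646 - 230078 = -180432)
d = -806/295 (d = -2 + (-75 + 291)/(-295) = -2 + 216*(-1/295) = -2 - 216/295 = -806/295 ≈ -2.7322)
X = 53228246/295 (X = -(-806/295 - 180432) = -1*(-53228246/295) = 53228246/295 ≈ 1.8043e+5)
1/(X - 758741) = 1/(53228246/295 - 758741) = 1/(-170600349/295) = -295/170600349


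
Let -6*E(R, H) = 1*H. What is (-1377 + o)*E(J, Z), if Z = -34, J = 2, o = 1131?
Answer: -1394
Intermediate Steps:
E(R, H) = -H/6
(-1377 + o)*E(J, Z) = (-1377 + 1131)*(-⅙*(-34)) = -246*17/3 = -1394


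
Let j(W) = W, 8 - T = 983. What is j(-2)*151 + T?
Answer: -1277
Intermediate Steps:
T = -975 (T = 8 - 1*983 = 8 - 983 = -975)
j(-2)*151 + T = -2*151 - 975 = -302 - 975 = -1277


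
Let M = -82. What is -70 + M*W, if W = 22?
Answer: -1874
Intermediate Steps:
-70 + M*W = -70 - 82*22 = -70 - 1804 = -1874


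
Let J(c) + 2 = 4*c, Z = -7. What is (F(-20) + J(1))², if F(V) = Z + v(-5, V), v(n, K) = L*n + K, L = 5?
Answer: 2500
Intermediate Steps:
v(n, K) = K + 5*n (v(n, K) = 5*n + K = K + 5*n)
J(c) = -2 + 4*c
F(V) = -32 + V (F(V) = -7 + (V + 5*(-5)) = -7 + (V - 25) = -7 + (-25 + V) = -32 + V)
(F(-20) + J(1))² = ((-32 - 20) + (-2 + 4*1))² = (-52 + (-2 + 4))² = (-52 + 2)² = (-50)² = 2500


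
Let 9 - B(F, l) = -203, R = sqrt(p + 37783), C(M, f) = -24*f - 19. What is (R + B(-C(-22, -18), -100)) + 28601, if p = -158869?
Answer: 28813 + 93*I*sqrt(14) ≈ 28813.0 + 347.97*I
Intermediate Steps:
C(M, f) = -19 - 24*f
R = 93*I*sqrt(14) (R = sqrt(-158869 + 37783) = sqrt(-121086) = 93*I*sqrt(14) ≈ 347.97*I)
B(F, l) = 212 (B(F, l) = 9 - 1*(-203) = 9 + 203 = 212)
(R + B(-C(-22, -18), -100)) + 28601 = (93*I*sqrt(14) + 212) + 28601 = (212 + 93*I*sqrt(14)) + 28601 = 28813 + 93*I*sqrt(14)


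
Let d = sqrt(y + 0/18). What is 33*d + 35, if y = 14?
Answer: 35 + 33*sqrt(14) ≈ 158.47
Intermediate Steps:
d = sqrt(14) (d = sqrt(14 + 0/18) = sqrt(14 + 0*(1/18)) = sqrt(14 + 0) = sqrt(14) ≈ 3.7417)
33*d + 35 = 33*sqrt(14) + 35 = 35 + 33*sqrt(14)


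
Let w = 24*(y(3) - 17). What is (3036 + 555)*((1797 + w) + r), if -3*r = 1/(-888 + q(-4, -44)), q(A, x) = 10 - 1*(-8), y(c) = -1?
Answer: 1421497749/290 ≈ 4.9017e+6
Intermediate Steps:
q(A, x) = 18 (q(A, x) = 10 + 8 = 18)
w = -432 (w = 24*(-1 - 17) = 24*(-18) = -432)
r = 1/2610 (r = -1/(3*(-888 + 18)) = -1/3/(-870) = -1/3*(-1/870) = 1/2610 ≈ 0.00038314)
(3036 + 555)*((1797 + w) + r) = (3036 + 555)*((1797 - 432) + 1/2610) = 3591*(1365 + 1/2610) = 3591*(3562651/2610) = 1421497749/290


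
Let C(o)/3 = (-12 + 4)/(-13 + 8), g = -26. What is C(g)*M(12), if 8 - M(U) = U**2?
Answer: -3264/5 ≈ -652.80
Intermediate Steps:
C(o) = 24/5 (C(o) = 3*((-12 + 4)/(-13 + 8)) = 3*(-8/(-5)) = 3*(-8*(-1/5)) = 3*(8/5) = 24/5)
M(U) = 8 - U**2
C(g)*M(12) = 24*(8 - 1*12**2)/5 = 24*(8 - 1*144)/5 = 24*(8 - 144)/5 = (24/5)*(-136) = -3264/5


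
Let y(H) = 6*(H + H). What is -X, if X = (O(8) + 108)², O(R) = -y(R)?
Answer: -144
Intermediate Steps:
y(H) = 12*H (y(H) = 6*(2*H) = 12*H)
O(R) = -12*R
X = 144 (X = (-12*8 + 108)² = (-96 + 108)² = 12² = 144)
-X = -1*144 = -144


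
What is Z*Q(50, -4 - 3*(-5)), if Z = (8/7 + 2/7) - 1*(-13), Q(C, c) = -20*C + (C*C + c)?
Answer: 152611/7 ≈ 21802.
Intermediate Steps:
Q(C, c) = c + C² - 20*C (Q(C, c) = -20*C + (C² + c) = -20*C + (c + C²) = c + C² - 20*C)
Z = 101/7 (Z = (8*(⅐) + 2*(⅐)) + 13 = (8/7 + 2/7) + 13 = 10/7 + 13 = 101/7 ≈ 14.429)
Z*Q(50, -4 - 3*(-5)) = 101*((-4 - 3*(-5)) + 50² - 20*50)/7 = 101*((-4 + 15) + 2500 - 1000)/7 = 101*(11 + 2500 - 1000)/7 = (101/7)*1511 = 152611/7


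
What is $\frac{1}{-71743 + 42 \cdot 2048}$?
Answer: $\frac{1}{14273} \approx 7.0062 \cdot 10^{-5}$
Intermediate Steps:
$\frac{1}{-71743 + 42 \cdot 2048} = \frac{1}{-71743 + 86016} = \frac{1}{14273}$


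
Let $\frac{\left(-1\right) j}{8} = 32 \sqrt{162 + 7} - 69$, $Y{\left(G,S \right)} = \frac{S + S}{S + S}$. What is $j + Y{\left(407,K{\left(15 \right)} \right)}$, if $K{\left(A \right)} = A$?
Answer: $-2775$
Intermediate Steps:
$Y{\left(G,S \right)} = 1$ ($Y{\left(G,S \right)} = \frac{2 S}{2 S} = 2 S \frac{1}{2 S} = 1$)
$j = -2776$ ($j = - 8 \left(32 \sqrt{162 + 7} - 69\right) = - 8 \left(32 \sqrt{169} - 69\right) = - 8 \left(32 \cdot 13 - 69\right) = - 8 \left(416 - 69\right) = \left(-8\right) 347 = -2776$)
$j + Y{\left(407,K{\left(15 \right)} \right)} = -2776 + 1 = -2775$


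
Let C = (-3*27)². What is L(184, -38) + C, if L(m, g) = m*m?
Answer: 40417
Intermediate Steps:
L(m, g) = m²
C = 6561 (C = (-81)² = 6561)
L(184, -38) + C = 184² + 6561 = 33856 + 6561 = 40417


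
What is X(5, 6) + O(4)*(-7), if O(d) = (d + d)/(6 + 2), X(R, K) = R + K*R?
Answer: 28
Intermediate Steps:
O(d) = d/4 (O(d) = (2*d)/8 = (2*d)*(⅛) = d/4)
X(5, 6) + O(4)*(-7) = 5*(1 + 6) + ((¼)*4)*(-7) = 5*7 + 1*(-7) = 35 - 7 = 28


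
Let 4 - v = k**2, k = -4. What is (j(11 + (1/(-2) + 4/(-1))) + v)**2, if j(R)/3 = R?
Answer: 225/4 ≈ 56.250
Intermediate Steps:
j(R) = 3*R
v = -12 (v = 4 - 1*(-4)**2 = 4 - 1*16 = 4 - 16 = -12)
(j(11 + (1/(-2) + 4/(-1))) + v)**2 = (3*(11 + (1/(-2) + 4/(-1))) - 12)**2 = (3*(11 + (1*(-1/2) + 4*(-1))) - 12)**2 = (3*(11 + (-1/2 - 4)) - 12)**2 = (3*(11 - 9/2) - 12)**2 = (3*(13/2) - 12)**2 = (39/2 - 12)**2 = (15/2)**2 = 225/4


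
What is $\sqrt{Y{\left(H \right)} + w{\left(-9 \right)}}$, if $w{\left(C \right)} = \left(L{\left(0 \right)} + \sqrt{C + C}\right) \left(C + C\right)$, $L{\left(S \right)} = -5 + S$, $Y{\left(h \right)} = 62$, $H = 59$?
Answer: $\sqrt{152 - 54 i \sqrt{2}} \approx 12.691 - 3.0088 i$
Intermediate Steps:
$w{\left(C \right)} = 2 C \left(-5 + \sqrt{2} \sqrt{C}\right)$ ($w{\left(C \right)} = \left(\left(-5 + 0\right) + \sqrt{C + C}\right) \left(C + C\right) = \left(-5 + \sqrt{2 C}\right) 2 C = \left(-5 + \sqrt{2} \sqrt{C}\right) 2 C = 2 C \left(-5 + \sqrt{2} \sqrt{C}\right)$)
$\sqrt{Y{\left(H \right)} + w{\left(-9 \right)}} = \sqrt{62 + \left(\left(-10\right) \left(-9\right) + 2 \sqrt{2} \left(-9\right)^{\frac{3}{2}}\right)} = \sqrt{62 + \left(90 + 2 \sqrt{2} \left(- 27 i\right)\right)} = \sqrt{62 + \left(90 - 54 i \sqrt{2}\right)} = \sqrt{152 - 54 i \sqrt{2}}$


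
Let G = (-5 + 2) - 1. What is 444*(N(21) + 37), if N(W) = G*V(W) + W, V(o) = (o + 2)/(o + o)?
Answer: 173456/7 ≈ 24779.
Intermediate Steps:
V(o) = (2 + o)/(2*o) (V(o) = (2 + o)/((2*o)) = (2 + o)*(1/(2*o)) = (2 + o)/(2*o))
G = -4 (G = -3 - 1 = -4)
N(W) = W - 2*(2 + W)/W (N(W) = -2*(2 + W)/W + W = W - 2*(2 + W)/W)
444*(N(21) + 37) = 444*((-2 + 21 - 4/21) + 37) = 444*(395/21 + 37) = 444*(1172/21) = 173456/7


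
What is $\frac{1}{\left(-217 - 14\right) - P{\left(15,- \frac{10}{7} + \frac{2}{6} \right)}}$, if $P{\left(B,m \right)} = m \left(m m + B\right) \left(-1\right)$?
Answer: $- \frac{9261}{2303603} \approx -0.0040202$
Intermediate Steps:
$P{\left(B,m \right)} = - m \left(B + m^{2}\right)$ ($P{\left(B,m \right)} = m \left(m^{2} + B\right) \left(-1\right) = m \left(B + m^{2}\right) \left(-1\right) = - m \left(B + m^{2}\right)$)
$\frac{1}{\left(-217 - 14\right) - P{\left(15,- \frac{10}{7} + \frac{2}{6} \right)}} = \frac{1}{\left(-217 - 14\right) - - \left(- \frac{10}{7} + \frac{2}{6}\right) \left(15 + \left(- \frac{10}{7} + \frac{2}{6}\right)^{2}\right)} = \frac{1}{\left(-217 - 14\right) - - \left(\left(-10\right) \frac{1}{7} + 2 \cdot \frac{1}{6}\right) \left(15 + \left(\left(-10\right) \frac{1}{7} + 2 \cdot \frac{1}{6}\right)^{2}\right)} = \frac{1}{-231 - - \left(- \frac{10}{7} + \frac{1}{3}\right) \left(15 + \left(- \frac{10}{7} + \frac{1}{3}\right)^{2}\right)} = \frac{1}{-231 - \left(-1\right) \left(- \frac{23}{21}\right) \left(15 + \left(- \frac{23}{21}\right)^{2}\right)} = \frac{1}{-231 - \left(-1\right) \left(- \frac{23}{21}\right) \left(15 + \frac{529}{441}\right)} = \frac{1}{-231 - \left(-1\right) \left(- \frac{23}{21}\right) \frac{7144}{441}} = \frac{1}{-231 - \frac{164312}{9261}} = \frac{1}{- \frac{2303603}{9261}} = - \frac{9261}{2303603}$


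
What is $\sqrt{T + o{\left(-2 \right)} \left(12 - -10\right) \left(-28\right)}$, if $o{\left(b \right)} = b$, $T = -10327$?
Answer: $i \sqrt{9095} \approx 95.368 i$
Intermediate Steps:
$\sqrt{T + o{\left(-2 \right)} \left(12 - -10\right) \left(-28\right)} = \sqrt{-10327 + - 2 \left(12 - -10\right) \left(-28\right)} = \sqrt{-10327 + - 2 \left(12 + 10\right) \left(-28\right)} = \sqrt{-10327 + \left(-2\right) 22 \left(-28\right)} = \sqrt{-10327 - -1232} = \sqrt{-10327 + 1232} = \sqrt{-9095} = i \sqrt{9095}$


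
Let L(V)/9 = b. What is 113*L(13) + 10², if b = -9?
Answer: -9053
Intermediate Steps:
L(V) = -81 (L(V) = 9*(-9) = -81)
113*L(13) + 10² = 113*(-81) + 10² = -9153 + 100 = -9053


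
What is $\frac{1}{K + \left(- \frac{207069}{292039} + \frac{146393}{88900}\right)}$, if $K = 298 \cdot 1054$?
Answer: $\frac{25962267100}{8154564742004427} \approx 3.1838 \cdot 10^{-6}$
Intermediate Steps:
$K = 314092$
$\frac{1}{K + \left(- \frac{207069}{292039} + \frac{146393}{88900}\right)} = \frac{1}{314092 + \left(- \frac{207069}{292039} + \frac{146393}{88900}\right)} = \frac{1}{314092 + \frac{24344031227}{25962267100}} = \frac{1}{\frac{8154564742004427}{25962267100}} = \frac{25962267100}{8154564742004427}$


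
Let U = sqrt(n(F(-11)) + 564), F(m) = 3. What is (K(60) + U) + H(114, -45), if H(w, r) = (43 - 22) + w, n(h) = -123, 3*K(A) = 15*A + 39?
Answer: 469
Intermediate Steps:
K(A) = 13 + 5*A (K(A) = (15*A + 39)/3 = (39 + 15*A)/3 = 13 + 5*A)
H(w, r) = 21 + w
U = 21 (U = sqrt(-123 + 564) = sqrt(441) = 21)
(K(60) + U) + H(114, -45) = ((13 + 5*60) + 21) + (21 + 114) = ((13 + 300) + 21) + 135 = (313 + 21) + 135 = 334 + 135 = 469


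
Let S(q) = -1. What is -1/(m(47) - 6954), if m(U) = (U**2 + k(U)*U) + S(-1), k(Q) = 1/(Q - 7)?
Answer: 40/189793 ≈ 0.00021076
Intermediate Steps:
k(Q) = 1/(-7 + Q)
m(U) = -1 + U**2 + U/(-7 + U) (m(U) = (U**2 + U/(-7 + U)) - 1 = -1 + U**2 + U/(-7 + U))
-1/(m(47) - 6954) = -1/((47 + (-1 + 47**2)*(-7 + 47))/(-7 + 47) - 6954) = -1/((47 + (-1 + 2209)*40)/40 - 6954) = -1/((47 + 2208*40)/40 - 6954) = -1/((47 + 88320)/40 - 6954) = -1/((1/40)*88367 - 6954) = -1/(88367/40 - 6954) = -1/(-189793/40) = -1*(-40/189793) = 40/189793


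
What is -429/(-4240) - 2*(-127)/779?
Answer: 1411151/3302960 ≈ 0.42724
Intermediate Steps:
-429/(-4240) - 2*(-127)/779 = -429*(-1/4240) + 254*(1/779) = 429/4240 + 254/779 = 1411151/3302960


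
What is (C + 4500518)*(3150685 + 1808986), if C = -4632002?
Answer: -652117381764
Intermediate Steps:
(C + 4500518)*(3150685 + 1808986) = (-4632002 + 4500518)*(3150685 + 1808986) = -131484*4959671 = -652117381764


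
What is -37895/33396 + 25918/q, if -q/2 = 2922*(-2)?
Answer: 400228/369633 ≈ 1.0828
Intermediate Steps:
q = 11688 (q = -5844*(-2) = -2*(-5844) = 11688)
-37895/33396 + 25918/q = -37895/33396 + 25918/11688 = -37895*1/33396 + 25918*(1/11688) = -3445/3036 + 12959/5844 = 400228/369633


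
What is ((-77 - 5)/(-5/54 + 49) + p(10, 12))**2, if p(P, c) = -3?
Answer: 152547201/6974881 ≈ 21.871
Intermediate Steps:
((-77 - 5)/(-5/54 + 49) + p(10, 12))**2 = ((-77 - 5)/(-5/54 + 49) - 3)**2 = (-82/(-5*1/54 + 49) - 3)**2 = (-82/(-5/54 + 49) - 3)**2 = (-82/2641/54 - 3)**2 = (-82*54/2641 - 3)**2 = (-4428/2641 - 3)**2 = (-12351/2641)**2 = 152547201/6974881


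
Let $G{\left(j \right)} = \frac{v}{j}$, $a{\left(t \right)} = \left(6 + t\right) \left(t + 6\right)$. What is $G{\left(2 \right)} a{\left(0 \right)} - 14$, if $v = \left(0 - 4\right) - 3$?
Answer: $-140$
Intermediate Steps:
$v = -7$ ($v = -4 - 3 = -7$)
$a{\left(t \right)} = \left(6 + t\right)^{2}$ ($a{\left(t \right)} = \left(6 + t\right) \left(6 + t\right) = \left(6 + t\right)^{2}$)
$G{\left(j \right)} = - \frac{7}{j}$
$G{\left(2 \right)} a{\left(0 \right)} - 14 = - \frac{7}{2} \left(6 + 0\right)^{2} - 14 = \left(-7\right) \frac{1}{2} \cdot 6^{2} - 14 = \left(- \frac{7}{2}\right) 36 - 14 = -126 - 14 = -140$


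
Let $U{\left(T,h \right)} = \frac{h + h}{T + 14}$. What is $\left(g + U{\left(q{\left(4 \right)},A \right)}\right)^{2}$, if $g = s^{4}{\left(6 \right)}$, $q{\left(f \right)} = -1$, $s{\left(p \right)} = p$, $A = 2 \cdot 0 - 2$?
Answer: $\frac{283720336}{169} \approx 1.6788 \cdot 10^{6}$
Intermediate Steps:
$A = -2$ ($A = 0 - 2 = -2$)
$g = 1296$ ($g = 6^{4} = 1296$)
$U{\left(T,h \right)} = \frac{2 h}{14 + T}$
$\left(g + U{\left(q{\left(4 \right)},A \right)}\right)^{2} = \left(1296 + 2 \left(-2\right) \frac{1}{14 - 1}\right)^{2} = \left(1296 + 2 \left(-2\right) \frac{1}{13}\right)^{2} = \left(1296 - \frac{4}{13}\right)^{2} = \left(\frac{16844}{13}\right)^{2} = \frac{283720336}{169}$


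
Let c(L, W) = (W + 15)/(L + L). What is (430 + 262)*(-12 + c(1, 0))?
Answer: -3114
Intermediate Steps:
c(L, W) = (15 + W)/(2*L) (c(L, W) = (15 + W)/((2*L)) = (15 + W)*(1/(2*L)) = (15 + W)/(2*L))
(430 + 262)*(-12 + c(1, 0)) = (430 + 262)*(-12 + (½)*(15 + 0)/1) = 692*(-12 + (½)*1*15) = 692*(-12 + 15/2) = 692*(-9/2) = -3114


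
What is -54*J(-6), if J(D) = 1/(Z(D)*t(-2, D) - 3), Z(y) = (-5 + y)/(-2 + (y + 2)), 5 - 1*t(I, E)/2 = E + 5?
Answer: -54/19 ≈ -2.8421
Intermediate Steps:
t(I, E) = -2*E (t(I, E) = 10 - 2*(E + 5) = 10 - 2*(5 + E) = 10 + (-10 - 2*E) = -2*E)
Z(y) = (-5 + y)/y (Z(y) = (-5 + y)/(-2 + (2 + y)) = (-5 + y)/y)
J(D) = 1/(7 - 2*D) (J(D) = 1/(((-5 + D)/D)*(-2*D) - 3) = 1/((10 - 2*D) - 3) = 1/(7 - 2*D))
-54*J(-6) = -54/(7 - 2*(-6)) = -54/(7 + 12) = -54/19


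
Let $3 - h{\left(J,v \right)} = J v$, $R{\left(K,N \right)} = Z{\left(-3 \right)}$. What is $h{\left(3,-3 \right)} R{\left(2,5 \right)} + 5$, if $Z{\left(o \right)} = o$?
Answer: $-31$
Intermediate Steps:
$R{\left(K,N \right)} = -3$
$h{\left(J,v \right)} = 3 - J v$
$h{\left(3,-3 \right)} R{\left(2,5 \right)} + 5 = \left(3 - 3 \left(-3\right)\right) \left(-3\right) + 5 = \left(3 + 9\right) \left(-3\right) + 5 = 12 \left(-3\right) + 5 = -36 + 5 = -31$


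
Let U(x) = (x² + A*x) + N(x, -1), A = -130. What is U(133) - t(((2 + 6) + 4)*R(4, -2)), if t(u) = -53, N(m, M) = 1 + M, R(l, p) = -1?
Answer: 452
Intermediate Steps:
U(x) = x² - 130*x (U(x) = (x² - 130*x) + (1 - 1) = (x² - 130*x) + 0 = x² - 130*x)
U(133) - t(((2 + 6) + 4)*R(4, -2)) = 133*(-130 + 133) - 1*(-53) = 133*3 + 53 = 399 + 53 = 452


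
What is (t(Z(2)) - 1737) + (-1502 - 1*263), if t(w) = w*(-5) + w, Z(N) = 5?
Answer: -3522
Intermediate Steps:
t(w) = -4*w (t(w) = -5*w + w = -4*w)
(t(Z(2)) - 1737) + (-1502 - 1*263) = (-4*5 - 1737) + (-1502 - 1*263) = (-20 - 1737) + (-1502 - 263) = -1757 - 1765 = -3522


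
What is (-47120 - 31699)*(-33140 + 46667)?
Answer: -1066184613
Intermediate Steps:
(-47120 - 31699)*(-33140 + 46667) = -78819*13527 = -1066184613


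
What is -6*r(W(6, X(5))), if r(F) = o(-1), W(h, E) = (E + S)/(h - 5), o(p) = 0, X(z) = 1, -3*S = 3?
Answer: 0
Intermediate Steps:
S = -1 (S = -⅓*3 = -1)
W(h, E) = (-1 + E)/(-5 + h) (W(h, E) = (E - 1)/(h - 5) = (-1 + E)/(-5 + h))
r(F) = 0
-6*r(W(6, X(5))) = -6*0 = 0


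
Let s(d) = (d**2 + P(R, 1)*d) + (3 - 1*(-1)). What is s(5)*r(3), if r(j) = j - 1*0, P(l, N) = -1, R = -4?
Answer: 72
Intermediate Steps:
r(j) = j (r(j) = j + 0 = j)
s(d) = 4 + d**2 - d (s(d) = (d**2 - d) + (3 - 1*(-1)) = (d**2 - d) + (3 + 1) = (d**2 - d) + 4 = 4 + d**2 - d)
s(5)*r(3) = (4 + 5**2 - 1*5)*3 = (4 + 25 - 5)*3 = 24*3 = 72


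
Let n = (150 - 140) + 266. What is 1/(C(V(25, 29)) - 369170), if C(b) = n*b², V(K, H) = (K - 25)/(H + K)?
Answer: -1/369170 ≈ -2.7088e-6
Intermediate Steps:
n = 276 (n = 10 + 266 = 276)
V(K, H) = (-25 + K)/(H + K)
C(b) = 276*b²
1/(C(V(25, 29)) - 369170) = 1/(276*((-25 + 25)/(29 + 25))² - 369170) = 1/(276*(0/54)² - 369170) = 1/(276*((1/54)*0)² - 369170) = 1/(276*0² - 369170) = 1/(276*0 - 369170) = 1/(0 - 369170) = 1/(-369170) = -1/369170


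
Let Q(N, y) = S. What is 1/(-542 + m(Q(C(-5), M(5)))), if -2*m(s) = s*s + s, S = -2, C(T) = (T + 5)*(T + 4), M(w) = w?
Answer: -1/543 ≈ -0.0018416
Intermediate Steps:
C(T) = (4 + T)*(5 + T) (C(T) = (5 + T)*(4 + T) = (4 + T)*(5 + T))
Q(N, y) = -2
m(s) = -s/2 - s**2/2 (m(s) = -(s*s + s)/2 = -(s**2 + s)/2 = -(s + s**2)/2 = -s/2 - s**2/2)
1/(-542 + m(Q(C(-5), M(5)))) = 1/(-542 - 1/2*(-2)*(1 - 2)) = 1/(-542 - 1/2*(-2)*(-1)) = 1/(-542 - 1) = 1/(-543) = -1/543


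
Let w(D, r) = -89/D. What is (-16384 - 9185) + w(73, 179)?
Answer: -1866626/73 ≈ -25570.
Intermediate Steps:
(-16384 - 9185) + w(73, 179) = (-16384 - 9185) - 89/73 = -25569 - 89*1/73 = -25569 - 89/73 = -1866626/73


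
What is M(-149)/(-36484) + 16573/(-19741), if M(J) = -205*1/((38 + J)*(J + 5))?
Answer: -9664710875783/11512166613696 ≈ -0.83952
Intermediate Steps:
M(J) = -205/((5 + J)*(38 + J)) (M(J) = -205*1/((5 + J)*(38 + J)) = -205/((5 + J)*(38 + J)))
M(-149)/(-36484) + 16573/(-19741) = -205/(190 + (-149)**2 + 43*(-149))/(-36484) + 16573/(-19741) = -205/(190 + 22201 - 6407)*(-1/36484) + 16573*(-1/19741) = -205/15984*(-1/36484) - 16573/19741 = 205/583160256 - 16573/19741 = -9664710875783/11512166613696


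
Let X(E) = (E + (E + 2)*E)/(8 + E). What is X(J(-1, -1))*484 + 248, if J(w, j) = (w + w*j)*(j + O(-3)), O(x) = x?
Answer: 248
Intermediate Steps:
J(w, j) = (-3 + j)*(w + j*w) (J(w, j) = (w + w*j)*(j - 3) = (w + j*w)*(-3 + j) = (-3 + j)*(w + j*w))
X(E) = (E + E*(2 + E))/(8 + E) (X(E) = (E + (2 + E)*E)/(8 + E) = (E + E*(2 + E))/(8 + E))
X(J(-1, -1))*484 + 248 = ((-(-3 + (-1)² - 2*(-1)))*(3 - (-3 + (-1)² - 2*(-1)))/(8 - (-3 + (-1)² - 2*(-1))))*484 + 248 = ((-(-3 + 1 + 2))*(3 - (-3 + 1 + 2))/(8 - (-3 + 1 + 2)))*484 + 248 = ((-1*0)*(3 - 1*0)/(8 - 1*0))*484 + 248 = (0*(3 + 0)/(8 + 0))*484 + 248 = (0*3/8)*484 + 248 = (0*(⅛)*3)*484 + 248 = 0*484 + 248 = 0 + 248 = 248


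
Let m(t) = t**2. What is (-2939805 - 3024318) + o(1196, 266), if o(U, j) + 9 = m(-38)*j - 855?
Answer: -5580883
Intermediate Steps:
o(U, j) = -864 + 1444*j (o(U, j) = -9 + ((-38)**2*j - 855) = -9 + (1444*j - 855) = -9 + (-855 + 1444*j) = -864 + 1444*j)
(-2939805 - 3024318) + o(1196, 266) = (-2939805 - 3024318) + (-864 + 1444*266) = -5964123 + (-864 + 384104) = -5964123 + 383240 = -5580883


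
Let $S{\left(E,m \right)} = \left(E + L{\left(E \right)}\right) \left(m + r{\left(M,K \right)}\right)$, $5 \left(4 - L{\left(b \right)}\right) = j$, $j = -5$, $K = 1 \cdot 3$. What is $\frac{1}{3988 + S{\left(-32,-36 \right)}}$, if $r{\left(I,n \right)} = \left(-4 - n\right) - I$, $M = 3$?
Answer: $\frac{1}{5230} \approx 0.0001912$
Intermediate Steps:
$K = 3$
$L{\left(b \right)} = 5$ ($L{\left(b \right)} = 4 - -1 = 4 + 1 = 5$)
$r{\left(I,n \right)} = -4 - I - n$
$S{\left(E,m \right)} = \left(-10 + m\right) \left(5 + E\right)$ ($S{\left(E,m \right)} = \left(E + 5\right) \left(m - 10\right) = \left(5 + E\right) \left(m - 10\right) = \left(5 + E\right) \left(-10 + m\right) = \left(-10 + m\right) \left(5 + E\right)$)
$\frac{1}{3988 + S{\left(-32,-36 \right)}} = \frac{1}{3988 - -1242} = \frac{1}{3988 + \left(-50 + 320 - 180 + 1152\right)} = \frac{1}{3988 + 1242} = \frac{1}{5230}$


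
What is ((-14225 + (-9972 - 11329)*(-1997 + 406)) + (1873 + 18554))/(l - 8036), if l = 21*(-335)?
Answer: -4842299/2153 ≈ -2249.1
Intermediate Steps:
l = -7035
((-14225 + (-9972 - 11329)*(-1997 + 406)) + (1873 + 18554))/(l - 8036) = ((-14225 + (-9972 - 11329)*(-1997 + 406)) + (1873 + 18554))/(-7035 - 8036) = ((-14225 - 21301*(-1591)) + 20427)/(-15071) = ((-14225 + 33889891) + 20427)*(-1/15071) = (33875666 + 20427)*(-1/15071) = 33896093*(-1/15071) = -4842299/2153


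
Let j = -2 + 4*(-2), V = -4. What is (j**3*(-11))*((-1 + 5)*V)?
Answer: -176000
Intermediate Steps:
j = -10 (j = -2 - 8 = -10)
(j**3*(-11))*((-1 + 5)*V) = ((-10)**3*(-11))*((-1 + 5)*(-4)) = (-1000*(-11))*(4*(-4)) = 11000*(-16) = -176000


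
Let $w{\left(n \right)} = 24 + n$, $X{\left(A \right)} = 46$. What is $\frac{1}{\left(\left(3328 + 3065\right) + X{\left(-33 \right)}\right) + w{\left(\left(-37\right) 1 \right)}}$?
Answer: $\frac{1}{6426} \approx 0.00015562$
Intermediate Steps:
$\frac{1}{\left(\left(3328 + 3065\right) + X{\left(-33 \right)}\right) + w{\left(\left(-37\right) 1 \right)}} = \frac{1}{\left(\left(3328 + 3065\right) + 46\right) + \left(24 - 37\right)} = \frac{1}{\left(6393 + 46\right) + \left(24 - 37\right)} = \frac{1}{6439 - 13} = \frac{1}{6426}$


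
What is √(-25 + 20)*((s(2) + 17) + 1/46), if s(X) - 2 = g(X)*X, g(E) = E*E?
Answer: 1243*I*√5/46 ≈ 60.422*I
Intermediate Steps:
g(E) = E²
s(X) = 2 + X³ (s(X) = 2 + X²*X = 2 + X³)
√(-25 + 20)*((s(2) + 17) + 1/46) = √(-25 + 20)*(((2 + 2³) + 17) + 1/46) = √(-5)*(((2 + 8) + 17) + 1/46) = (I*√5)*((10 + 17) + 1/46) = (I*√5)*(27 + 1/46) = (I*√5)*(1243/46) = 1243*I*√5/46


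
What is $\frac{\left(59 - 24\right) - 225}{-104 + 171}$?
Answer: $- \frac{190}{67} \approx -2.8358$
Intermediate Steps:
$\frac{\left(59 - 24\right) - 225}{-104 + 171} = \frac{\left(59 - 24\right) - 225}{67} = \left(35 - 225\right) \frac{1}{67} = \left(-190\right) \frac{1}{67} = - \frac{190}{67}$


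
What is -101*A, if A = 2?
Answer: -202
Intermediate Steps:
-101*A = -101*2 = -202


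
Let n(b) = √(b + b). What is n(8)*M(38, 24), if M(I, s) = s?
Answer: 96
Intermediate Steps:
n(b) = √2*√b (n(b) = √(2*b) = √2*√b)
n(8)*M(38, 24) = (√2*√8)*24 = (√2*(2*√2))*24 = 4*24 = 96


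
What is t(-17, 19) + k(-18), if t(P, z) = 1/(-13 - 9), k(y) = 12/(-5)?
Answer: -269/110 ≈ -2.4455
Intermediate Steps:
k(y) = -12/5 (k(y) = 12*(-⅕) = -12/5)
t(P, z) = -1/22 (t(P, z) = 1/(-22) = -1/22)
t(-17, 19) + k(-18) = -1/22 - 12/5 = -269/110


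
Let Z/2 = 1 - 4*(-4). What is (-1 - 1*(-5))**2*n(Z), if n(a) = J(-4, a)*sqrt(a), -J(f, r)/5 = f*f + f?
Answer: -960*sqrt(34) ≈ -5597.7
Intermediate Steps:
J(f, r) = -5*f - 5*f**2 (J(f, r) = -5*(f*f + f) = -5*(f**2 + f) = -5*(f + f**2) = -5*f - 5*f**2)
Z = 34 (Z = 2*(1 - 4*(-4)) = 2*(1 + 16) = 2*17 = 34)
n(a) = -60*sqrt(a) (n(a) = (-5*(-4)*(1 - 4))*sqrt(a) = (-5*(-4)*(-3))*sqrt(a) = -60*sqrt(a))
(-1 - 1*(-5))**2*n(Z) = (-1 - 1*(-5))**2*(-60*sqrt(34)) = (-1 + 5)**2*(-60*sqrt(34)) = 4**2*(-60*sqrt(34)) = 16*(-60*sqrt(34)) = -960*sqrt(34)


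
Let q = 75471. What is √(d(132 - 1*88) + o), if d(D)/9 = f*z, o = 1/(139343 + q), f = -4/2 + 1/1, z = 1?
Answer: 5*I*√16612211062/214814 ≈ 3.0*I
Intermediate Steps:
f = -1 (f = -4*½ + 1*1 = -2 + 1 = -1)
o = 1/214814 (o = 1/(139343 + 75471) = 1/214814 ≈ 4.6552e-6)
d(D) = -9 (d(D) = 9*(-1*1) = 9*(-1) = -9)
√(d(132 - 1*88) + o) = √(-9 + 1/214814) = √(-1933325/214814) = 5*I*√16612211062/214814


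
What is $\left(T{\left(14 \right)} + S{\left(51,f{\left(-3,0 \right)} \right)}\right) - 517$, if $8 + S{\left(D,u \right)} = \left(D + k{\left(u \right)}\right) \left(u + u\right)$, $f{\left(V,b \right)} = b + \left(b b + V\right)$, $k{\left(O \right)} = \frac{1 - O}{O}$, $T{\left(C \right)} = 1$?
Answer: $-822$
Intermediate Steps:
$k{\left(O \right)} = \frac{1 - O}{O}$
$f{\left(V,b \right)} = V + b + b^{2}$ ($f{\left(V,b \right)} = b + \left(b^{2} + V\right) = b + \left(V + b^{2}\right) = V + b + b^{2}$)
$S{\left(D,u \right)} = -8 + 2 u \left(D + \frac{1 - u}{u}\right)$ ($S{\left(D,u \right)} = -8 + \left(D + \frac{1 - u}{u}\right) \left(u + u\right) = -8 + \left(D + \frac{1 - u}{u}\right) 2 u = -8 + 2 u \left(D + \frac{1 - u}{u}\right)$)
$\left(T{\left(14 \right)} + S{\left(51,f{\left(-3,0 \right)} \right)}\right) - 517 = \left(1 - \left(6 - 100 \left(-3 + 0 + 0^{2}\right)\right)\right) - 517 = \left(1 - \left(6 - 100 \left(-3 + 0 + 0\right)\right)\right) - 517 = \left(1 - 306\right) - 517 = -305 - 517 = -822$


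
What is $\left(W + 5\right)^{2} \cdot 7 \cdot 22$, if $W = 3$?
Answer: $9856$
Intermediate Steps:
$\left(W + 5\right)^{2} \cdot 7 \cdot 22 = \left(3 + 5\right)^{2} \cdot 7 \cdot 22 = 8^{2} \cdot 7 \cdot 22 = 64 \cdot 7 \cdot 22 = 448 \cdot 22 = 9856$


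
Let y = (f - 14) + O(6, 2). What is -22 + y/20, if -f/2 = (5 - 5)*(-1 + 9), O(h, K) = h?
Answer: -112/5 ≈ -22.400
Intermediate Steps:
f = 0 (f = -2*(5 - 5)*(-1 + 9) = -0*8 = -2*0 = 0)
y = -8 (y = (0 - 14) + 6 = -14 + 6 = -8)
-22 + y/20 = -22 - 8/20 = -22 + (1/20)*(-8) = -22 - ⅖ = -112/5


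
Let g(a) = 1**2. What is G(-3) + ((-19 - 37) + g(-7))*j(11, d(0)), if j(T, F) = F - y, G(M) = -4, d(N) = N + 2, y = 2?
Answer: -4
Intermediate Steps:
d(N) = 2 + N
g(a) = 1
j(T, F) = -2 + F (j(T, F) = F - 1*2 = F - 2 = -2 + F)
G(-3) + ((-19 - 37) + g(-7))*j(11, d(0)) = -4 + ((-19 - 37) + 1)*(-2 + (2 + 0)) = -4 + (-56 + 1)*(-2 + 2) = -4 - 55*0 = -4 + 0 = -4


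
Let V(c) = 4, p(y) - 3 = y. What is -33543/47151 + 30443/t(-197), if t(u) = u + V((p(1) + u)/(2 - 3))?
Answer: -160210188/1011127 ≈ -158.45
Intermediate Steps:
p(y) = 3 + y
t(u) = 4 + u (t(u) = u + 4 = 4 + u)
-33543/47151 + 30443/t(-197) = -33543/47151 + 30443/(4 - 197) = -33543*1/47151 + 30443/(-193) = -3727/5239 + 30443*(-1/193) = -3727/5239 - 30443/193 = -160210188/1011127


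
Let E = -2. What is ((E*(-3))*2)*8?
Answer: 96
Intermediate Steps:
((E*(-3))*2)*8 = (-2*(-3)*2)*8 = (6*2)*8 = 12*8 = 96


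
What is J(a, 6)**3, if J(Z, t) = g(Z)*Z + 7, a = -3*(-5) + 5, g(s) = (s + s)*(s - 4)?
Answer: 2100594521943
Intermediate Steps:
g(s) = 2*s*(-4 + s) (g(s) = (2*s)*(-4 + s) = 2*s*(-4 + s))
a = 20 (a = 15 + 5 = 20)
J(Z, t) = 7 + 2*Z**2*(-4 + Z) (J(Z, t) = (2*Z*(-4 + Z))*Z + 7 = 2*Z**2*(-4 + Z) + 7 = 7 + 2*Z**2*(-4 + Z))
J(a, 6)**3 = (7 + 2*20**2*(-4 + 20))**3 = (7 + 2*400*16)**3 = (7 + 12800)**3 = 12807**3 = 2100594521943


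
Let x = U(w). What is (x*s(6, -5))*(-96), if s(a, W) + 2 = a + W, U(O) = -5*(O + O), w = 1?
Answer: -960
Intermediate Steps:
U(O) = -10*O
s(a, W) = -2 + W + a (s(a, W) = -2 + (a + W) = -2 + (W + a) = -2 + W + a)
x = -10 (x = -10*1 = -10)
(x*s(6, -5))*(-96) = -10*(-2 - 5 + 6)*(-96) = -10*(-1)*(-96) = 10*(-96) = -960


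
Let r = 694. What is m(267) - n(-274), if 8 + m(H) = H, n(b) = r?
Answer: -435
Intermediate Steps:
n(b) = 694
m(H) = -8 + H
m(267) - n(-274) = (-8 + 267) - 1*694 = 259 - 694 = -435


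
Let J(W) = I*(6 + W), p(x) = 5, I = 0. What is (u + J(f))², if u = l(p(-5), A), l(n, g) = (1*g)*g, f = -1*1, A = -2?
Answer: 16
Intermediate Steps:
f = -1
l(n, g) = g² (l(n, g) = g*g = g²)
u = 4 (u = (-2)² = 4)
J(W) = 0 (J(W) = 0*(6 + W) = 0)
(u + J(f))² = (4 + 0)² = 4² = 16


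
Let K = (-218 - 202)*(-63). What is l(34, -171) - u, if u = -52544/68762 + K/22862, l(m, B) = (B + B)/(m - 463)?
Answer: 3243294020/8028616739 ≈ 0.40397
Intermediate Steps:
l(m, B) = 2*B/(-463 + m) (l(m, B) = (2*B)/(-463 + m) = 2*B/(-463 + m))
K = 26460 (K = -420*(-63) = 26460)
u = 22077914/56144173 (u = -52544/68762 + 26460/22862 = -52544*1/68762 + 26460*(1/22862) = -26272/34381 + 1890/1633 = 22077914/56144173 ≈ 0.39324)
l(34, -171) - u = 2*(-171)/(-463 + 34) - 1*22077914/56144173 = 2*(-171)/(-429) - 22077914/56144173 = 2*(-171)*(-1/429) - 22077914/56144173 = 114/143 - 22077914/56144173 = 3243294020/8028616739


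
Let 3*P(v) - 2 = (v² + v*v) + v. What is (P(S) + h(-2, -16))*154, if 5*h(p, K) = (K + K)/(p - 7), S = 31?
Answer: 4520978/45 ≈ 1.0047e+5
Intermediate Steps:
P(v) = ⅔ + v/3 + 2*v²/3 (P(v) = ⅔ + ((v² + v*v) + v)/3 = ⅔ + ((v² + v²) + v)/3 = ⅔ + (2*v² + v)/3 = ⅔ + (v + 2*v²)/3 = ⅔ + (v/3 + 2*v²/3) = ⅔ + v/3 + 2*v²/3)
h(p, K) = 2*K/(5*(-7 + p)) (h(p, K) = ((K + K)/(p - 7))/5 = ((2*K)/(-7 + p))/5 = (2*K/(-7 + p))/5 = 2*K/(5*(-7 + p)))
(P(S) + h(-2, -16))*154 = ((⅔ + (⅓)*31 + (⅔)*31²) + (⅖)*(-16)/(-7 - 2))*154 = ((⅔ + 31/3 + (⅔)*961) + (⅖)*(-16)/(-9))*154 = ((⅔ + 31/3 + 1922/3) + (⅖)*(-16)*(-⅑))*154 = (1955/3 + 32/45)*154 = (29357/45)*154 = 4520978/45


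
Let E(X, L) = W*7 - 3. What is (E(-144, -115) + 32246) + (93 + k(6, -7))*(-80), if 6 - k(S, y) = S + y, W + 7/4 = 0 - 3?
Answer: 96839/4 ≈ 24210.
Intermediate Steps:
W = -19/4 (W = -7/4 + (0 - 3) = -7/4 - 3 = -19/4 ≈ -4.7500)
k(S, y) = 6 - S - y (k(S, y) = 6 - (S + y) = 6 + (-S - y) = 6 - S - y)
E(X, L) = -145/4 (E(X, L) = -19/4*7 - 3 = -133/4 - 3 = -145/4)
(E(-144, -115) + 32246) + (93 + k(6, -7))*(-80) = (-145/4 + 32246) + (93 + (6 - 1*6 - 1*(-7)))*(-80) = 128839/4 + (93 + (6 - 6 + 7))*(-80) = 128839/4 + (93 + 7)*(-80) = 128839/4 + 100*(-80) = 128839/4 - 8000 = 96839/4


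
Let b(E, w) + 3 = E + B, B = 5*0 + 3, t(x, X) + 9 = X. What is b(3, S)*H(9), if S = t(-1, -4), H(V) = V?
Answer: 27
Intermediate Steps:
t(x, X) = -9 + X
S = -13 (S = -9 - 4 = -13)
B = 3 (B = 0 + 3 = 3)
b(E, w) = E (b(E, w) = -3 + (E + 3) = -3 + (3 + E) = E)
b(3, S)*H(9) = 3*9 = 27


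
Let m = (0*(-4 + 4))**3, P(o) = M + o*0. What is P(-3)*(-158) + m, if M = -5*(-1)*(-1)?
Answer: 790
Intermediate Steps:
M = -5 (M = 5*(-1) = -5)
P(o) = -5 (P(o) = -5 + o*0 = -5 + 0 = -5)
m = 0 (m = (0*0)**3 = 0**3 = 0)
P(-3)*(-158) + m = -5*(-158) + 0 = 790 + 0 = 790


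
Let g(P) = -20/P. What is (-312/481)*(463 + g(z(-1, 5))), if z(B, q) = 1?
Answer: -10632/37 ≈ -287.35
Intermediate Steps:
(-312/481)*(463 + g(z(-1, 5))) = (-312/481)*(463 - 20/1) = (-312*1/481)*(463 - 20*1) = -24*(463 - 20)/37 = -24/37*443 = -10632/37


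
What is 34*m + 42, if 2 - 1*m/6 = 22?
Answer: -4038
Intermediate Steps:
m = -120 (m = 12 - 6*22 = 12 - 132 = -120)
34*m + 42 = 34*(-120) + 42 = -4080 + 42 = -4038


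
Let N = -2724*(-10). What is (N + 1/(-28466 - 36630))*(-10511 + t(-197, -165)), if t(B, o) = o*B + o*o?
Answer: 87275871004541/65096 ≈ 1.3407e+9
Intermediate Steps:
N = 27240
t(B, o) = o² + B*o (t(B, o) = B*o + o² = o² + B*o)
(N + 1/(-28466 - 36630))*(-10511 + t(-197, -165)) = (27240 + 1/(-28466 - 36630))*(-10511 - 165*(-197 - 165)) = (27240 + 1/(-65096))*(-10511 - 165*(-362)) = (27240 - 1/65096)*(-10511 + 59730) = (1773215039/65096)*49219 = 87275871004541/65096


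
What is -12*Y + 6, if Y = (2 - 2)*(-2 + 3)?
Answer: 6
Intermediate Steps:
Y = 0 (Y = 0*1 = 0)
-12*Y + 6 = -12*0 + 6 = 0 + 6 = 6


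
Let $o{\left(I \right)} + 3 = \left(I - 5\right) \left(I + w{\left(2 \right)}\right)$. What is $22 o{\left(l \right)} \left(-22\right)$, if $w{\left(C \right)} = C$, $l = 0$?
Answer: $6292$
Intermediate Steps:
$o{\left(I \right)} = -3 + \left(-5 + I\right) \left(2 + I\right)$ ($o{\left(I \right)} = -3 + \left(I - 5\right) \left(I + 2\right) = -3 + \left(-5 + I\right) \left(2 + I\right)$)
$22 o{\left(l \right)} \left(-22\right) = 22 \left(-13 + 0^{2} - 0\right) \left(-22\right) = 22 \left(-13 + 0 + 0\right) \left(-22\right) = 22 \left(-13\right) \left(-22\right) = \left(-286\right) \left(-22\right) = 6292$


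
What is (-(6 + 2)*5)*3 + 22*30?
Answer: 540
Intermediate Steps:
(-(6 + 2)*5)*3 + 22*30 = (-1*8*5)*3 + 660 = -8*5*3 + 660 = -40*3 + 660 = -120 + 660 = 540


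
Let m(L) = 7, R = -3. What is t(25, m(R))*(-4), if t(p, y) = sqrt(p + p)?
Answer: -20*sqrt(2) ≈ -28.284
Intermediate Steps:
t(p, y) = sqrt(2)*sqrt(p) (t(p, y) = sqrt(2*p) = sqrt(2)*sqrt(p))
t(25, m(R))*(-4) = (sqrt(2)*sqrt(25))*(-4) = (sqrt(2)*5)*(-4) = (5*sqrt(2))*(-4) = -20*sqrt(2)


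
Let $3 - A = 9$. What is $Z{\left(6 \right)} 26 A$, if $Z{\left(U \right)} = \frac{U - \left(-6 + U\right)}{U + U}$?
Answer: $-78$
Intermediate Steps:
$A = -6$ ($A = 3 - 9 = -6$)
$Z{\left(U \right)} = \frac{3}{U}$ ($Z{\left(U \right)} = \frac{6}{2 U} = 6 \frac{1}{2 U} = \frac{3}{U}$)
$Z{\left(6 \right)} 26 A = \frac{3}{6} \cdot 26 \left(-6\right) = 3 \cdot \frac{1}{6} \left(-156\right) = \frac{1}{2} \left(-156\right) = -78$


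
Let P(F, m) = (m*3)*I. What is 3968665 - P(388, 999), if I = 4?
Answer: 3956677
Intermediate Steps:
P(F, m) = 12*m (P(F, m) = (m*3)*4 = (3*m)*4 = 12*m)
3968665 - P(388, 999) = 3968665 - 12*999 = 3968665 - 1*11988 = 3968665 - 11988 = 3956677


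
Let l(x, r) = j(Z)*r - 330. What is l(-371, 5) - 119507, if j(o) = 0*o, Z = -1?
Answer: -119837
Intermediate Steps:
j(o) = 0
l(x, r) = -330 (l(x, r) = 0*r - 330 = 0 - 330 = -330)
l(-371, 5) - 119507 = -330 - 119507 = -119837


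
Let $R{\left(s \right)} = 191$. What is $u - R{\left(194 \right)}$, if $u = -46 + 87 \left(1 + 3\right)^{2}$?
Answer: $1155$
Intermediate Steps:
$u = 1346$ ($u = -46 + 87 \cdot 4^{2} = -46 + 87 \cdot 16 = -46 + 1392 = 1346$)
$u - R{\left(194 \right)} = 1346 - 191 = 1155$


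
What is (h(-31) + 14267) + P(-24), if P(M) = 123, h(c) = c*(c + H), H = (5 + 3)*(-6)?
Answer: 16839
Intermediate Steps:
H = -48 (H = 8*(-6) = -48)
h(c) = c*(-48 + c) (h(c) = c*(c - 48) = c*(-48 + c))
(h(-31) + 14267) + P(-24) = (-31*(-48 - 31) + 14267) + 123 = (-31*(-79) + 14267) + 123 = (2449 + 14267) + 123 = 16716 + 123 = 16839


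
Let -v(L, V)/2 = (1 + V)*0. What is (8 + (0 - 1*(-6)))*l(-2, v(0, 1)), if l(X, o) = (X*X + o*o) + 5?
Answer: 126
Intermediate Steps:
v(L, V) = 0 (v(L, V) = -2*(1 + V)*0 = -2*0 = 0)
l(X, o) = 5 + X² + o² (l(X, o) = (X² + o²) + 5 = 5 + X² + o²)
(8 + (0 - 1*(-6)))*l(-2, v(0, 1)) = (8 + (0 - 1*(-6)))*(5 + (-2)² + 0²) = (8 + (0 + 6))*(5 + 4 + 0) = (8 + 6)*9 = 14*9 = 126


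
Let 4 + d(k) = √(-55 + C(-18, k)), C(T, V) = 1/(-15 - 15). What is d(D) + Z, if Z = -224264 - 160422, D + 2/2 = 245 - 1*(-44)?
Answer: -384690 + I*√49530/30 ≈ -3.8469e+5 + 7.4184*I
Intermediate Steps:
C(T, V) = -1/30 (C(T, V) = 1/(-30) = -1/30)
D = 288 (D = -1 + (245 - 1*(-44)) = -1 + (245 + 44) = -1 + 289 = 288)
d(k) = -4 + I*√49530/30 (d(k) = -4 + √(-55 - 1/30) = -4 + √(-1651/30) = -4 + I*√49530/30)
Z = -384686
d(D) + Z = (-4 + I*√49530/30) - 384686 = -384690 + I*√49530/30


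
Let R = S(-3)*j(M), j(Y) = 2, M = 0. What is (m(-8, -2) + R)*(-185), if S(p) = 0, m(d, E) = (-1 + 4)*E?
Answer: 1110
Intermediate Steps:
m(d, E) = 3*E
R = 0 (R = 0*2 = 0)
(m(-8, -2) + R)*(-185) = (3*(-2) + 0)*(-185) = (-6 + 0)*(-185) = -6*(-185) = 1110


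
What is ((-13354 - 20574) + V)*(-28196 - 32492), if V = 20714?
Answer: 801931232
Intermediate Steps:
((-13354 - 20574) + V)*(-28196 - 32492) = ((-13354 - 20574) + 20714)*(-28196 - 32492) = (-33928 + 20714)*(-60688) = -13214*(-60688) = 801931232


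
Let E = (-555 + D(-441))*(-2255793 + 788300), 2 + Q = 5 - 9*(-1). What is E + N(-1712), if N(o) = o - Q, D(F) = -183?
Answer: 1083008110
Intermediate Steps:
Q = 12 (Q = -2 + (5 - 9*(-1)) = -2 + (5 + 9) = -2 + 14 = 12)
N(o) = -12 + o (N(o) = o - 1*12 = o - 12 = -12 + o)
E = 1083009834 (E = (-555 - 183)*(-2255793 + 788300) = -738*(-1467493) = 1083009834)
E + N(-1712) = 1083009834 + (-12 - 1712) = 1083009834 - 1724 = 1083008110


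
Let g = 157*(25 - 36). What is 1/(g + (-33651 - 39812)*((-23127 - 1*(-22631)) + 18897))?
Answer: -1/1351794390 ≈ -7.3976e-10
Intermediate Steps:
g = -1727 (g = 157*(-11) = -1727)
1/(g + (-33651 - 39812)*((-23127 - 1*(-22631)) + 18897)) = 1/(-1727 + (-33651 - 39812)*((-23127 - 1*(-22631)) + 18897)) = 1/(-1727 - 73463*((-23127 + 22631) + 18897)) = 1/(-1727 - 73463*(-496 + 18897)) = 1/(-1727 - 73463*18401) = 1/(-1727 - 1351792663) = 1/(-1351794390) = -1/1351794390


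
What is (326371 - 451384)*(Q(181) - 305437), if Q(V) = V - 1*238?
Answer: 38190721422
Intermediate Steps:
Q(V) = -238 + V (Q(V) = V - 238 = -238 + V)
(326371 - 451384)*(Q(181) - 305437) = (326371 - 451384)*((-238 + 181) - 305437) = -125013*(-57 - 305437) = -125013*(-305494) = 38190721422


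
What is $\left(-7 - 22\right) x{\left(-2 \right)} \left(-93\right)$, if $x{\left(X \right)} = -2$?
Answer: $-5394$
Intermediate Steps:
$\left(-7 - 22\right) x{\left(-2 \right)} \left(-93\right) = \left(-7 - 22\right) \left(-2\right) \left(-93\right) = \left(-29\right) \left(-2\right) \left(-93\right) = 58 \left(-93\right) = -5394$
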